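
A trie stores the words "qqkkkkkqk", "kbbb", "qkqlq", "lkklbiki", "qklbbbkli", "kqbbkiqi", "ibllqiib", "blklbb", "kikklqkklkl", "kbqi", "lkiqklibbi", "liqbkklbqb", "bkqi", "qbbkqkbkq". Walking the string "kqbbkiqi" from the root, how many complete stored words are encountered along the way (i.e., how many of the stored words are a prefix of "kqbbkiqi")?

1

Check each prefix of "kqbbkiqi" against the stored set — each match is an end-marker on the path.
Prefixes of the query that are stored words: "kqbbkiqi"
Count: 1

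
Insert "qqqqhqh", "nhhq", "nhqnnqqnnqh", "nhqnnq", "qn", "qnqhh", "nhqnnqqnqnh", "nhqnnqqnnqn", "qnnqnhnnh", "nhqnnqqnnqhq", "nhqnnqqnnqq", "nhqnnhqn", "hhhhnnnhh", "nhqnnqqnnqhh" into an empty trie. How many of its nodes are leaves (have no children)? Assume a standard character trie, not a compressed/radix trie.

11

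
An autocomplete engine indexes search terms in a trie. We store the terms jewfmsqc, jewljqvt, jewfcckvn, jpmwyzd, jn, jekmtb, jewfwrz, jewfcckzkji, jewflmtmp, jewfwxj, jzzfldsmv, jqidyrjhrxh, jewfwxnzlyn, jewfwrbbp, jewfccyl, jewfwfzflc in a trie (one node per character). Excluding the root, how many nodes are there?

76

Count nodes per top-level branch (shared prefixes stored once):
  'j'-branch (jekmtb, jewfcckvn, jewfcckzkji, jewfccyl, jewflmtmp, jewfmsqc, jewfwfzflc, jewfwrbbp, jewfwrz, jewfwxj, jewfwxnzlyn, jewljqvt, jn, jpmwyzd, jqidyrjhrxh, jzzfldsmv): 76 nodes
Sum: 76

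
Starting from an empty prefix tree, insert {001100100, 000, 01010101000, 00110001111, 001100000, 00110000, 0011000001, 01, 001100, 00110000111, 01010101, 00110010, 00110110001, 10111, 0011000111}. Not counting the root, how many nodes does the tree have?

Count nodes per top-level branch (shared prefixes stored once):
  '0'-branch (000, 001100, 00110000, 001100000, 0011000001, 00110000111, 0011000111, 00110001111, 00110010, 001100100, 00110110001, 01, 01010101, 01010101000): 37 nodes
  '1'-branch (10111): 5 nodes
Sum: 42

42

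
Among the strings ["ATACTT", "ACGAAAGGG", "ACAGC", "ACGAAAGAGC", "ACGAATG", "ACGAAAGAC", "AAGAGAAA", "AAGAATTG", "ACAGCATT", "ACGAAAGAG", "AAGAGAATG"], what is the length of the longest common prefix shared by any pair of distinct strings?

9

Equivalently: take the maximum, over all pairs, of their longest common prefix length.
e.g. "ACGAAAGAG" and "ACGAAAGAGC" share the prefix "ACGAAAGAG" of length 9; no pair shares a longer one.
Longest shared-prefix length: 9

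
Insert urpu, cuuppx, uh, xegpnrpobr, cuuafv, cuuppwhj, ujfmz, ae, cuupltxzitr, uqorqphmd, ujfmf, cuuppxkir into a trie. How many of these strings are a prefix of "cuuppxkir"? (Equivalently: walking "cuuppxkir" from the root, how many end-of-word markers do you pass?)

2

Traverse "cuuppxkir" character by character; count nodes along the way that are marked as word ends.
Prefixes of the query that are stored words: "cuuppx", "cuuppxkir"
Count: 2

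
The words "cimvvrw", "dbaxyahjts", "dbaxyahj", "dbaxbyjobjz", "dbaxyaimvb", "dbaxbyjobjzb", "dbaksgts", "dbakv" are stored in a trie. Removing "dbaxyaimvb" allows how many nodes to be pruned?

Walk "dbaxyaimvb" from the leaf back toward the root, removing each node that no remaining word uses.
The suffix "imvb" (4 nodes) is used only by "dbaxyaimvb"; the node for "dbaxya" still has the child "h", so pruning stops there.
Nodes removed: 4

4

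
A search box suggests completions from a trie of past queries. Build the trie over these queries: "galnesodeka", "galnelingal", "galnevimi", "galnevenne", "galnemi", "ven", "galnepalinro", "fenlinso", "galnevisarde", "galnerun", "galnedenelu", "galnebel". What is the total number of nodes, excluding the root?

62

Insert word by word; a character creates a node only if that edge doesn't already exist:
  "galnesodeka" → 11 new (g, a, l, n, e, s, o, d, e, k, a)
  "galnelingal" → prefix "galne" already present; 6 new (l, i, n, g, a, l)
  "galnevimi" → prefix "galne" already present; 4 new (v, i, m, i)
  "galnevenne" → prefix "galnev" already present; 4 new (e, n, n, e)
  "galnemi" → prefix "galne" already present; 2 new (m, i)
  "ven" → 3 new (v, e, n)
  "galnepalinro" → prefix "galne" already present; 7 new (p, a, l, i, n, r, o)
  "fenlinso" → 8 new (f, e, n, l, i, n, s, o)
  "galnevisarde" → prefix "galnevi" already present; 5 new (s, a, r, d, e)
  "galnerun" → prefix "galne" already present; 3 new (r, u, n)
  "galnedenelu" → prefix "galne" already present; 6 new (d, e, n, e, l, u)
  "galnebel" → prefix "galne" already present; 3 new (b, e, l)
Total nodes = 11 + 6 + 4 + 4 + 2 + 3 + 7 + 8 + 5 + 3 + 6 + 3 = 62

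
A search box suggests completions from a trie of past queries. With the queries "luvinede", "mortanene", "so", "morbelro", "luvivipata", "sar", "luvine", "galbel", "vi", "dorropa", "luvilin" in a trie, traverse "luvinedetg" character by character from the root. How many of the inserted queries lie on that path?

Traverse "luvinedetg" character by character; count nodes along the way that are marked as word ends.
Prefixes of the query that are stored words: "luvine", "luvinede"
Count: 2

2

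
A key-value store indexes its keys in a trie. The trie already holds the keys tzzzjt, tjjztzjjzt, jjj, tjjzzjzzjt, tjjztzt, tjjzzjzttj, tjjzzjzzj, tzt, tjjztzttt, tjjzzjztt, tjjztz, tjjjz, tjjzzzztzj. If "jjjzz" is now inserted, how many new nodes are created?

Walking "jjjzz" from the root, the first 3 characters ("jjj") follow existing edges; "z" is the first miss.
New nodes needed: |"jjjzz"| − 3 = 5 − 3 = 2.

2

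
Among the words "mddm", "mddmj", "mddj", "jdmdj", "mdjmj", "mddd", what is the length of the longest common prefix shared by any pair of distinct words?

4

Equivalently: take the maximum, over all pairs, of their longest common prefix length.
"mddm" and "mddmj" agree on "mddm" (4 characters) before diverging; nothing deeper is shared.
Longest shared-prefix length: 4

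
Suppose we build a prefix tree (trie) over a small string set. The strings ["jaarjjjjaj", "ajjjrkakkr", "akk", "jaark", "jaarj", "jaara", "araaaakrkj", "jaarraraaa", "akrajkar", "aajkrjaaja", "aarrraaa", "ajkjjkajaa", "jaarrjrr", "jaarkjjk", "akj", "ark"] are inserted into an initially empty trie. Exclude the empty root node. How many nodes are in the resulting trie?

76

For each word, the new-node count is its length minus the longest prefix already in the trie:
  "jaarjjjjaj" → 10 new (j, a, a, r, j, j, j, j, a, j)
  "ajjjrkakkr" → 10 new (a, j, j, j, r, k, a, k, k, r)
  "akk" → prefix "a" already present; 2 new (k, k)
  "jaark" → prefix "jaar" already present; 1 new (k)
  "jaarj" → prefix "jaarj" already present; 0 new (none)
  "jaara" → prefix "jaar" already present; 1 new (a)
  "araaaakrkj" → prefix "a" already present; 9 new (r, a, a, a, a, k, r, k, j)
  "jaarraraaa" → prefix "jaar" already present; 6 new (r, a, r, a, a, a)
  "akrajkar" → prefix "ak" already present; 6 new (r, a, j, k, a, r)
  "aajkrjaaja" → prefix "a" already present; 9 new (a, j, k, r, j, a, a, j, a)
  "aarrraaa" → prefix "aa" already present; 6 new (r, r, r, a, a, a)
  "ajkjjkajaa" → prefix "aj" already present; 8 new (k, j, j, k, a, j, a, a)
  "jaarrjrr" → prefix "jaarr" already present; 3 new (j, r, r)
  "jaarkjjk" → prefix "jaark" already present; 3 new (j, j, k)
  "akj" → prefix "ak" already present; 1 new (j)
  "ark" → prefix "ar" already present; 1 new (k)
Total nodes = 10 + 10 + 2 + 1 + 0 + 1 + 9 + 6 + 6 + 9 + 6 + 8 + 3 + 3 + 1 + 1 = 76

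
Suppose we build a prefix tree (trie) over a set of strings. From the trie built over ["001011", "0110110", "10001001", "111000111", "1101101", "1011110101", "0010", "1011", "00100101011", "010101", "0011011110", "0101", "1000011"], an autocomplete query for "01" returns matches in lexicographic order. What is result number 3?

0110110

DFS of the "01" subtree visits, in order: "0101", "010101", "0110110"
The 3rd is 0110110.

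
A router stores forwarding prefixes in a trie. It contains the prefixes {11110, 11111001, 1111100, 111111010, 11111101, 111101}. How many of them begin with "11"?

6

Filter for entries beginning with "11":
Words under "11": 11110, 111101, 1111100, 11111001, 11111101, 111111010
Count: 6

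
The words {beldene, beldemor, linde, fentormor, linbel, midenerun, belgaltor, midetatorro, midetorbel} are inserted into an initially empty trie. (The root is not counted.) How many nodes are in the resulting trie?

54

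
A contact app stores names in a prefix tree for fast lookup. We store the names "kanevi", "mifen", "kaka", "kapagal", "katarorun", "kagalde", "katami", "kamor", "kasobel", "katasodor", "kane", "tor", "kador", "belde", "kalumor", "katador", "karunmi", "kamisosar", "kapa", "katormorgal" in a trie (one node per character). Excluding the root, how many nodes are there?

83

Insert word by word; a character creates a node only if that edge doesn't already exist:
  "kanevi" → 6 new (k, a, n, e, v, i)
  "mifen" → 5 new (m, i, f, e, n)
  "kaka" → prefix "ka" already present; 2 new (k, a)
  "kapagal" → prefix "ka" already present; 5 new (p, a, g, a, l)
  "katarorun" → prefix "ka" already present; 7 new (t, a, r, o, r, u, n)
  "kagalde" → prefix "ka" already present; 5 new (g, a, l, d, e)
  "katami" → prefix "kata" already present; 2 new (m, i)
  "kamor" → prefix "ka" already present; 3 new (m, o, r)
  "kasobel" → prefix "ka" already present; 5 new (s, o, b, e, l)
  "katasodor" → prefix "kata" already present; 5 new (s, o, d, o, r)
  "kane" → prefix "kane" already present; 0 new (none)
  "tor" → 3 new (t, o, r)
  "kador" → prefix "ka" already present; 3 new (d, o, r)
  "belde" → 5 new (b, e, l, d, e)
  "kalumor" → prefix "ka" already present; 5 new (l, u, m, o, r)
  "katador" → prefix "kata" already present; 3 new (d, o, r)
  "karunmi" → prefix "ka" already present; 5 new (r, u, n, m, i)
  "kamisosar" → prefix "kam" already present; 6 new (i, s, o, s, a, r)
  "kapa" → prefix "kapa" already present; 0 new (none)
  "katormorgal" → prefix "kat" already present; 8 new (o, r, m, o, r, g, a, l)
Total nodes = 6 + 5 + 2 + 5 + 7 + 5 + 2 + 3 + 5 + 5 + 0 + 3 + 3 + 5 + 5 + 3 + 5 + 6 + 0 + 8 = 83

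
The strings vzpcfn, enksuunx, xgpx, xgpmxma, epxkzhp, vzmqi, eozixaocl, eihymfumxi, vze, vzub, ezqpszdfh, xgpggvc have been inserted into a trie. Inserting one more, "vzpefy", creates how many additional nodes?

The longest prefix of "vzpefy" already in the trie is "vzp" (length 3).
So 6 − 3 = 3 new nodes.

3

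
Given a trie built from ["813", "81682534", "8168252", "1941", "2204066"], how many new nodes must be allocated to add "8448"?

3

"8" is already a path in the trie; the remaining "448" must be added.
Each of the 3 remaining characters creates one node.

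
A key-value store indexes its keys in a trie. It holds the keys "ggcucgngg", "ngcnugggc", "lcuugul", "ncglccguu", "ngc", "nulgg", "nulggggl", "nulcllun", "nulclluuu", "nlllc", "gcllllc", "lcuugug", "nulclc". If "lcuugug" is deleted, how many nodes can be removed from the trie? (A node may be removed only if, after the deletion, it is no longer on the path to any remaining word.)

1

After clearing the end-marker at "lcuugug", prune upward until reaching a node still needed by another word.
The suffix "g" (1 node) is used only by "lcuugug"; the node for "lcuugu" still has the child "l", so pruning stops there.
Nodes removed: 1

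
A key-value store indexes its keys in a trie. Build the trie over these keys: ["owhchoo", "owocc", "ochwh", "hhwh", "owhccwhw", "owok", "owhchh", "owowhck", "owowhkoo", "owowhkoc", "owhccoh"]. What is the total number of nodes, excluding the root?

34

Count nodes per top-level branch (shared prefixes stored once):
  'h'-branch (hhwh): 4 nodes
  'o'-branch (ochwh, owhccoh, owhccwhw, owhchh, owhchoo, owocc, owok, owowhck, owowhkoc, owowhkoo): 30 nodes
Sum: 34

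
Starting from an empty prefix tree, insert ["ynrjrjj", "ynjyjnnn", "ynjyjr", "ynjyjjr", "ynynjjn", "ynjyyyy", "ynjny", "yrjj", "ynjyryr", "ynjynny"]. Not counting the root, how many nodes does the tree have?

Trie structure (* marks end of a word):
(root)
└─ y
   ├─ n
   │  ├─ j
   │  │  ├─ n
   │  │  │  └─ y *
   │  │  └─ y
   │  │     ├─ j
   │  │     │  ├─ j
   │  │     │  │  └─ r *
   │  │     │  ├─ n
   │  │     │  │  └─ n
   │  │     │  │     └─ n *
   │  │     │  └─ r *
   │  │     ├─ n
   │  │     │  └─ n
   │  │     │     └─ y *
   │  │     ├─ r
   │  │     │  └─ y
   │  │     │     └─ r *
   │  │     └─ y
   │  │        └─ y
   │  │           └─ y *
   │  ├─ r
   │  │  └─ j
   │  │     └─ r
   │  │        └─ j
   │  │           └─ j *
   │  └─ y
   │     └─ n
   │        └─ j
   │           └─ j
   │              └─ n *
   └─ r
      └─ j
         └─ j *
Counting every labelled node above: 35.

35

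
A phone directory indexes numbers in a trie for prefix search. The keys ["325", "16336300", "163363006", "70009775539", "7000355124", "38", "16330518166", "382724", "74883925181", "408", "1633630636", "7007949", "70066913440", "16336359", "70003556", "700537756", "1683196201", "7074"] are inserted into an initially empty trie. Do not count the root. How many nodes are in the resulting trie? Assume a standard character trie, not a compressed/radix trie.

Count nodes per top-level branch (shared prefixes stored once):
  '1'-branch (16330518166, 16336300, 163363006, 1633630636, 16336359, 1683196201): 29 nodes
  '3'-branch (325, 38, 382724): 8 nodes
  '4'-branch (408): 3 nodes
  '7'-branch (7000355124, 70003556, 70009775539, 700537756, 70066913440, 7007949, 7074, 74883925181): 48 nodes
Sum: 88

88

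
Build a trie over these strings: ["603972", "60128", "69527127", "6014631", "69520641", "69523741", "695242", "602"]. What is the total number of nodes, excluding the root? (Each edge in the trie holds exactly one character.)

For each word, the new-node count is its length minus the longest prefix already in the trie:
  "603972" → 6 new (6, 0, 3, 9, 7, 2)
  "60128" → prefix "60" already present; 3 new (1, 2, 8)
  "69527127" → prefix "6" already present; 7 new (9, 5, 2, 7, 1, 2, 7)
  "6014631" → prefix "601" already present; 4 new (4, 6, 3, 1)
  "69520641" → prefix "6952" already present; 4 new (0, 6, 4, 1)
  "69523741" → prefix "6952" already present; 4 new (3, 7, 4, 1)
  "695242" → prefix "6952" already present; 2 new (4, 2)
  "602" → prefix "60" already present; 1 new (2)
Total nodes = 6 + 3 + 7 + 4 + 4 + 4 + 2 + 1 = 31

31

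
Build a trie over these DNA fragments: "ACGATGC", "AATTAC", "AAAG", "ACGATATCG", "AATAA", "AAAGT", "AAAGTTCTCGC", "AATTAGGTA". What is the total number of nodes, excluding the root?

Count nodes per top-level branch (shared prefixes stored once):
  'A'-branch (AAAG, AAAGT, AAAGTTCTCGC, AATAA, AATTAC, AATTAGGTA, ACGATATCG, ACGATGC): 31 nodes
Sum: 31

31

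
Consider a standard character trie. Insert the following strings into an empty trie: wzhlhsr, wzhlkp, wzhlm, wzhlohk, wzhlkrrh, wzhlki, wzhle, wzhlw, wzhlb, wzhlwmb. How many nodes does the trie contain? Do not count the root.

For each word, the new-node count is its length minus the longest prefix already in the trie:
  "wzhlhsr" → 7 new (w, z, h, l, h, s, r)
  "wzhlkp" → prefix "wzhl" already present; 2 new (k, p)
  "wzhlm" → prefix "wzhl" already present; 1 new (m)
  "wzhlohk" → prefix "wzhl" already present; 3 new (o, h, k)
  "wzhlkrrh" → prefix "wzhlk" already present; 3 new (r, r, h)
  "wzhlki" → prefix "wzhlk" already present; 1 new (i)
  "wzhle" → prefix "wzhl" already present; 1 new (e)
  "wzhlw" → prefix "wzhl" already present; 1 new (w)
  "wzhlb" → prefix "wzhl" already present; 1 new (b)
  "wzhlwmb" → prefix "wzhlw" already present; 2 new (m, b)
Total nodes = 7 + 2 + 1 + 3 + 3 + 1 + 1 + 1 + 1 + 2 = 22

22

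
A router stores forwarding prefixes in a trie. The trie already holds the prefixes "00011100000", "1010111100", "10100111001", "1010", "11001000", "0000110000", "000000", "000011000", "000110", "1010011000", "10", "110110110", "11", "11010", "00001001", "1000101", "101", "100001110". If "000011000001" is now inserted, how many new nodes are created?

2

Walking "000011000001" from the root, the first 10 characters ("0000110000") follow existing edges; "0" is the first miss.
Each of the 2 remaining characters creates one node.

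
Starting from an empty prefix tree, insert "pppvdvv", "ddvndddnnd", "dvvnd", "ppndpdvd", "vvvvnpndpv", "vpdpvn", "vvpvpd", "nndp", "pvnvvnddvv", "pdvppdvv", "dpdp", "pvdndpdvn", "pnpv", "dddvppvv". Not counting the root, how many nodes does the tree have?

85

Count nodes per top-level branch (shared prefixes stored once):
  'd'-branch (dddvppvv, ddvndddnnd, dpdp, dvvnd): 23 nodes
  'n'-branch (nndp): 4 nodes
  'p'-branch (pdvppdvv, pnpv, ppndpdvd, pppvdvv, pvdndpdvn, pvnvvnddvv): 39 nodes
  'v'-branch (vpdpvn, vvpvpd, vvvvnpndpv): 19 nodes
Sum: 85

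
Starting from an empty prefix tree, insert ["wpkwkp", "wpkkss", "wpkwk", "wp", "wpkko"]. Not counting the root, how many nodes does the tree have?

Insert word by word; a character creates a node only if that edge doesn't already exist:
  "wpkwkp" → 6 new (w, p, k, w, k, p)
  "wpkkss" → prefix "wpk" already present; 3 new (k, s, s)
  "wpkwk" → prefix "wpkwk" already present; 0 new (none)
  "wp" → prefix "wp" already present; 0 new (none)
  "wpkko" → prefix "wpkk" already present; 1 new (o)
Total nodes = 6 + 3 + 0 + 0 + 1 = 10

10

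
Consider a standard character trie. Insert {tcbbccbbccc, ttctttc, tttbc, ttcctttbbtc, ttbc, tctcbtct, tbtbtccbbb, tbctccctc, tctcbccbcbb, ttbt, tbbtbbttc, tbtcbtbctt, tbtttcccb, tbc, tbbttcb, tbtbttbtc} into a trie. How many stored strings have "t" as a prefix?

16

Filter for entries beginning with "t":
Matches: "tbbtbbttc", "tbbttcb", "tbc", "tbctccctc", "tbtbtccbbb", "tbtbttbtc", "tbtcbtbctt", "tbtttcccb", "tcbbccbbccc", "tctcbccbcbb", "tctcbtct", "ttbc", "ttbt", "ttcctttbbtc", "ttctttc", "tttbc"
Count: 16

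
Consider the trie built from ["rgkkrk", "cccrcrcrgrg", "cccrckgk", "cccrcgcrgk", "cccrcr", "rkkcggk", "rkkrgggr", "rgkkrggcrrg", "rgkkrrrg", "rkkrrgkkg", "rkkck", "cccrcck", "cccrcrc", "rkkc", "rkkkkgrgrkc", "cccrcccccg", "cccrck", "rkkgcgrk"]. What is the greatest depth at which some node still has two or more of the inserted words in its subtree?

Equivalently: take the maximum, over all pairs, of their longest common prefix length.
"cccrcrc" and "cccrcrcrgrg" agree on "cccrcrc" (7 characters) before diverging; nothing deeper is shared.
Longest shared-prefix length: 7

7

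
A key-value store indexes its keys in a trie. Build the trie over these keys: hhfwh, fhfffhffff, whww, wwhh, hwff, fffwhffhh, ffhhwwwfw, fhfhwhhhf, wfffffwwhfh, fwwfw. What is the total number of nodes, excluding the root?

For each word, the new-node count is its length minus the longest prefix already in the trie:
  "hhfwh" → 5 new (h, h, f, w, h)
  "fhfffhffff" → 10 new (f, h, f, f, f, h, f, f, f, f)
  "whww" → 4 new (w, h, w, w)
  "wwhh" → prefix "w" already present; 3 new (w, h, h)
  "hwff" → prefix "h" already present; 3 new (w, f, f)
  "fffwhffhh" → prefix "f" already present; 8 new (f, f, w, h, f, f, h, h)
  "ffhhwwwfw" → prefix "ff" already present; 7 new (h, h, w, w, w, f, w)
  "fhfhwhhhf" → prefix "fhf" already present; 6 new (h, w, h, h, h, f)
  "wfffffwwhfh" → prefix "w" already present; 10 new (f, f, f, f, f, w, w, h, f, h)
  "fwwfw" → prefix "f" already present; 4 new (w, w, f, w)
Total nodes = 5 + 10 + 4 + 3 + 3 + 8 + 7 + 6 + 10 + 4 = 60

60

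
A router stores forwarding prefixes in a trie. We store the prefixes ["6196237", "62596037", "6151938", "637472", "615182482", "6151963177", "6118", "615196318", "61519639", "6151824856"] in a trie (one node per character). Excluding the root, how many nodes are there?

40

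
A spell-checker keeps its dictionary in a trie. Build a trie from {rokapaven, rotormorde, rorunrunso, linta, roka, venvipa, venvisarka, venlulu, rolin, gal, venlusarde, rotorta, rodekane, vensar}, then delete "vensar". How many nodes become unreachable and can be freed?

Walk "vensar" from the leaf back toward the root, removing each node that no remaining word uses.
The suffix "sar" (3 nodes) is used only by "vensar"; the node for "ven" still has the child "v", so pruning stops there.
Nodes removed: 3

3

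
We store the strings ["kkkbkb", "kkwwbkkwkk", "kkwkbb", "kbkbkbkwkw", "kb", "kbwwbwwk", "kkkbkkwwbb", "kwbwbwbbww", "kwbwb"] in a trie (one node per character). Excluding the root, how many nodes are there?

For each word, the new-node count is its length minus the longest prefix already in the trie:
  "kkkbkb" → 6 new (k, k, k, b, k, b)
  "kkwwbkkwkk" → prefix "kk" already present; 8 new (w, w, b, k, k, w, k, k)
  "kkwkbb" → prefix "kkw" already present; 3 new (k, b, b)
  "kbkbkbkwkw" → prefix "k" already present; 9 new (b, k, b, k, b, k, w, k, w)
  "kb" → prefix "kb" already present; 0 new (none)
  "kbwwbwwk" → prefix "kb" already present; 6 new (w, w, b, w, w, k)
  "kkkbkkwwbb" → prefix "kkkbk" already present; 5 new (k, w, w, b, b)
  "kwbwbwbbww" → prefix "k" already present; 9 new (w, b, w, b, w, b, b, w, w)
  "kwbwb" → prefix "kwbwb" already present; 0 new (none)
Total nodes = 6 + 8 + 3 + 9 + 0 + 6 + 5 + 9 + 0 = 46

46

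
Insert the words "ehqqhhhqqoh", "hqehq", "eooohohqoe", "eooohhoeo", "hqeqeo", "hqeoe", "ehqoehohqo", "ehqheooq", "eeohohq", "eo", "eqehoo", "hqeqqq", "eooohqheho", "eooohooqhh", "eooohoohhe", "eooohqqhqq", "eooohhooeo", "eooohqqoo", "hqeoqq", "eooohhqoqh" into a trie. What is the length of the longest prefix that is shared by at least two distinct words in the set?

Equivalently: take the maximum, over all pairs, of their longest common prefix length.
e.g. "eooohhoeo" and "eooohhooeo" share the prefix "eooohho" of length 7; no pair shares a longer one.
Longest shared-prefix length: 7

7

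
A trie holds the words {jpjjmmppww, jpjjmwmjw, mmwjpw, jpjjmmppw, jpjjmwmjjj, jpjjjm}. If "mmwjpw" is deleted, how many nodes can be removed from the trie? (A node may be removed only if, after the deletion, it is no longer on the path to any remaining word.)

Walk "mmwjpw" from the leaf back toward the root, removing each node that no remaining word uses.
No other word shares any prefix with "mmwjpw", so all 6 of its nodes go.
Nodes removed: 6

6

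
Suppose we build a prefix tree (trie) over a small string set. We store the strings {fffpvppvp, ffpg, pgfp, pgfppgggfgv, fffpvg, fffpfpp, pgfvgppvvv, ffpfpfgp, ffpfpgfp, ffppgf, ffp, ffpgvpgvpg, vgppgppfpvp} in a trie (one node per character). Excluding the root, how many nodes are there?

For each word, the new-node count is its length minus the longest prefix already in the trie:
  "fffpvppvp" → 9 new (f, f, f, p, v, p, p, v, p)
  "ffpg" → prefix "ff" already present; 2 new (p, g)
  "pgfp" → 4 new (p, g, f, p)
  "pgfppgggfgv" → prefix "pgfp" already present; 7 new (p, g, g, g, f, g, v)
  "fffpvg" → prefix "fffpv" already present; 1 new (g)
  "fffpfpp" → prefix "fffp" already present; 3 new (f, p, p)
  "pgfvgppvvv" → prefix "pgf" already present; 7 new (v, g, p, p, v, v, v)
  "ffpfpfgp" → prefix "ffp" already present; 5 new (f, p, f, g, p)
  "ffpfpgfp" → prefix "ffpfp" already present; 3 new (g, f, p)
  "ffppgf" → prefix "ffp" already present; 3 new (p, g, f)
  "ffp" → prefix "ffp" already present; 0 new (none)
  "ffpgvpgvpg" → prefix "ffpg" already present; 6 new (v, p, g, v, p, g)
  "vgppgppfpvp" → 11 new (v, g, p, p, g, p, p, f, p, v, p)
Total nodes = 9 + 2 + 4 + 7 + 1 + 3 + 7 + 5 + 3 + 3 + 0 + 6 + 11 = 61

61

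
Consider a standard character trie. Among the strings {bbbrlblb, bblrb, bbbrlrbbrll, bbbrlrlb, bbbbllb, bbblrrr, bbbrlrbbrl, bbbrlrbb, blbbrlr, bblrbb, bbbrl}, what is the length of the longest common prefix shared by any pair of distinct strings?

10

Equivalently: take the maximum, over all pairs, of their longest common prefix length.
"bbbrlrbbrl" and "bbbrlrbbrll" agree on "bbbrlrbbrl" (10 characters) before diverging; nothing deeper is shared.
Longest shared-prefix length: 10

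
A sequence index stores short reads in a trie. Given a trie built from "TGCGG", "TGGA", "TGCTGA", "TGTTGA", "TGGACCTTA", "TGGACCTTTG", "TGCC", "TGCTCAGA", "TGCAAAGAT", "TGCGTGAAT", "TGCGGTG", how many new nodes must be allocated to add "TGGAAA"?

2

The longest prefix of "TGGAAA" already in the trie is "TGGA" (length 4).
So 6 − 4 = 2 new nodes.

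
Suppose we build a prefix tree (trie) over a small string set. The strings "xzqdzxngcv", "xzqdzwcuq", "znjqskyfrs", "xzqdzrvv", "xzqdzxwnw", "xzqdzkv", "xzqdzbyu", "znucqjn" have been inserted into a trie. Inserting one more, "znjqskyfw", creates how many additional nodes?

1

"znjqskyf" is already a path in the trie; the remaining "w" must be added.
Each of the 1 remaining characters creates one node.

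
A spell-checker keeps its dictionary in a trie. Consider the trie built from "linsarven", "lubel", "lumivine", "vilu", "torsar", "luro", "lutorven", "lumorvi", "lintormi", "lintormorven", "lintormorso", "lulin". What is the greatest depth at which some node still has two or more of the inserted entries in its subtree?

The deepest shared node is where two words last agree before diverging.
"lintormorso" and "lintormorven" agree on "lintormor" (9 characters) before diverging; nothing deeper is shared.
Longest shared-prefix length: 9

9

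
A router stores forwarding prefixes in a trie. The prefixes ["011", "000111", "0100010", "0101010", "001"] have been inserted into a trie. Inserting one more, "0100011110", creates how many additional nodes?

4

Walking "0100011110" from the root, the first 6 characters ("010001") follow existing edges; "1" is the first miss.
So 10 − 6 = 4 new nodes.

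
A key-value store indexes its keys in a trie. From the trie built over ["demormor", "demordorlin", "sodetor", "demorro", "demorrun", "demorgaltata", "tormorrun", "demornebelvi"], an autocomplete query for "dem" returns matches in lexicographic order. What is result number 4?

demornebelvi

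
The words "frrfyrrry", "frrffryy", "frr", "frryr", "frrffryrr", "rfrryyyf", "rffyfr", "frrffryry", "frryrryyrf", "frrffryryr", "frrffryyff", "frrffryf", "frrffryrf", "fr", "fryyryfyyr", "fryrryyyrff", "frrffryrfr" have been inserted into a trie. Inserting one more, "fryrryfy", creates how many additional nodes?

2

"fryrry" is already a path in the trie; the remaining "fy" must be added.
New nodes needed: |"fryrryfy"| − 6 = 8 − 6 = 2.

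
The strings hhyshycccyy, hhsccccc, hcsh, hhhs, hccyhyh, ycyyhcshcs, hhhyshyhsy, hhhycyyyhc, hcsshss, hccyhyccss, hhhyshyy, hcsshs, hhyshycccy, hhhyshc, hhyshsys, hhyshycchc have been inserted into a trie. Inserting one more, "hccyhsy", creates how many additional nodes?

2

The longest prefix of "hccyhsy" already in the trie is "hccyh" (length 5).
Each of the 2 remaining characters creates one node.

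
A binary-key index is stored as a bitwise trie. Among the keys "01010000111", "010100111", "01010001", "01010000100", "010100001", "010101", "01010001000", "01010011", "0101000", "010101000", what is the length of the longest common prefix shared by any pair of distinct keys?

Equivalently: take the maximum, over all pairs, of their longest common prefix length.
e.g. "010100001" and "01010000100" share the prefix "010100001" of length 9; no pair shares a longer one.
Longest shared-prefix length: 9

9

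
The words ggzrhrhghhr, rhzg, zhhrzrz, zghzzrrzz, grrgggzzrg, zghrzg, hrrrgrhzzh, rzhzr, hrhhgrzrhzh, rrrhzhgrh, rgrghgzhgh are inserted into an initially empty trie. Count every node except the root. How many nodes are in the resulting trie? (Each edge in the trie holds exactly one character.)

82

Insert word by word; a character creates a node only if that edge doesn't already exist:
  "ggzrhrhghhr" → 11 new (g, g, z, r, h, r, h, g, h, h, r)
  "rhzg" → 4 new (r, h, z, g)
  "zhhrzrz" → 7 new (z, h, h, r, z, r, z)
  "zghzzrrzz" → prefix "z" already present; 8 new (g, h, z, z, r, r, z, z)
  "grrgggzzrg" → prefix "g" already present; 9 new (r, r, g, g, g, z, z, r, g)
  "zghrzg" → prefix "zgh" already present; 3 new (r, z, g)
  "hrrrgrhzzh" → 10 new (h, r, r, r, g, r, h, z, z, h)
  "rzhzr" → prefix "r" already present; 4 new (z, h, z, r)
  "hrhhgrzrhzh" → prefix "hr" already present; 9 new (h, h, g, r, z, r, h, z, h)
  "rrrhzhgrh" → prefix "r" already present; 8 new (r, r, h, z, h, g, r, h)
  "rgrghgzhgh" → prefix "r" already present; 9 new (g, r, g, h, g, z, h, g, h)
Total nodes = 11 + 4 + 7 + 8 + 9 + 3 + 10 + 4 + 9 + 8 + 9 = 82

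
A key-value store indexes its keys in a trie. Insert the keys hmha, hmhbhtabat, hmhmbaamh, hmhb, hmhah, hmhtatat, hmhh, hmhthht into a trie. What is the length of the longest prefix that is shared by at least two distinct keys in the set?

The deepest shared node is where two words last agree before diverging.
e.g. "hmha" and "hmhah" share the prefix "hmha" of length 4; no pair shares a longer one.
Longest shared-prefix length: 4

4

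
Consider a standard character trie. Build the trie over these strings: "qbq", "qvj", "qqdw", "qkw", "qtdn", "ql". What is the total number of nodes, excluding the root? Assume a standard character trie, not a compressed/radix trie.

14

Trace insertions, counting only characters that open a new branch:
  "qbq" → 3 new (q, b, q)
  "qvj" → prefix "q" already present; 2 new (v, j)
  "qqdw" → prefix "q" already present; 3 new (q, d, w)
  "qkw" → prefix "q" already present; 2 new (k, w)
  "qtdn" → prefix "q" already present; 3 new (t, d, n)
  "ql" → prefix "q" already present; 1 new (l)
Total nodes = 3 + 2 + 3 + 2 + 3 + 1 = 14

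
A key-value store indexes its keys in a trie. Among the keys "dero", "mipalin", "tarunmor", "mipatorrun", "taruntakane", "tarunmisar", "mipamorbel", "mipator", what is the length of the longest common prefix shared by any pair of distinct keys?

The deepest shared node is where two words last agree before diverging.
"mipator" and "mipatorrun" agree on "mipator" (7 characters) before diverging; nothing deeper is shared.
Longest shared-prefix length: 7

7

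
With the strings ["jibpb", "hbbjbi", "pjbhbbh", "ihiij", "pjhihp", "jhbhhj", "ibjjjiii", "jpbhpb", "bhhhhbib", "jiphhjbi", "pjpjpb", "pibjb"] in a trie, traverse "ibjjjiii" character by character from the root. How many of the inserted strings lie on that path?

Traverse "ibjjjiii" character by character; count nodes along the way that are marked as word ends.
Prefixes of the query that are stored words: "ibjjjiii"
Count: 1

1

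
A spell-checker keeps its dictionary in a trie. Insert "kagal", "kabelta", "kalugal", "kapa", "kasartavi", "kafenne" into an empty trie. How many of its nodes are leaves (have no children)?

Leaves are exactly the stored words that no other stored word extends.
Those words: "kabelta", "kafenne", "kagal", "kalugal", "kapa", "kasartavi"
Leaf count: 6

6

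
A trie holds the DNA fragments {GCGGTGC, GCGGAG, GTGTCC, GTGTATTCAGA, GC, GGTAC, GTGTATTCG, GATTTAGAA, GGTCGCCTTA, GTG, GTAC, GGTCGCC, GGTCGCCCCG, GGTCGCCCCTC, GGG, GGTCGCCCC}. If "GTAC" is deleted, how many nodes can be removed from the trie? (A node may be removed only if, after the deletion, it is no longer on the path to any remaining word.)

2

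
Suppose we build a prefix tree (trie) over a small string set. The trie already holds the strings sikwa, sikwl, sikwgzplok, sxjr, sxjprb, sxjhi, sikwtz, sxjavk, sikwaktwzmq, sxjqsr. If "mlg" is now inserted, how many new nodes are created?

3

"mlg" shares no prefix with any stored word, so all 3 characters open new nodes.
3 − 0 = 3 new nodes.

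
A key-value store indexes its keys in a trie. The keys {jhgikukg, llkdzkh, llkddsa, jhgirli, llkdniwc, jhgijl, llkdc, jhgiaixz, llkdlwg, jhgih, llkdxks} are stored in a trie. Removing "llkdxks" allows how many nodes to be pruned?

A node on "llkdxks"'s path can go only if nothing else ends at it or branches off below it.
The suffix "xks" (3 nodes) is used only by "llkdxks"; the node for "llkd" still has the child "z", so pruning stops there.
Nodes removed: 3

3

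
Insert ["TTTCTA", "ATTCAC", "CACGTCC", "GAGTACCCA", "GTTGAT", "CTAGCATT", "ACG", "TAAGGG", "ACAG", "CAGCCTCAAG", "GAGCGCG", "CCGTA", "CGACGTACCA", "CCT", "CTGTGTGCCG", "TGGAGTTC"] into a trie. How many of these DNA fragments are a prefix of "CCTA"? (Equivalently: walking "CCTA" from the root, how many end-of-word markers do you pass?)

Traverse "CCTA" character by character; count nodes along the way that are marked as word ends.
Prefixes of the query that are stored words: "CCT"
Count: 1

1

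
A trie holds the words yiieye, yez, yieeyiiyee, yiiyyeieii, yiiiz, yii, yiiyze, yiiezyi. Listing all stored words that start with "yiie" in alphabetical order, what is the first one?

DFS of the "yiie" subtree visits, in order: "yiieye", "yiiezyi"
Position 1: yiieye

yiieye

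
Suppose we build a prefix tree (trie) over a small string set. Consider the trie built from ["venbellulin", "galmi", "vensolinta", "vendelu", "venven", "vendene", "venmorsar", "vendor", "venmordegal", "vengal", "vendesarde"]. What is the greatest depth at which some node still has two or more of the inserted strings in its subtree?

6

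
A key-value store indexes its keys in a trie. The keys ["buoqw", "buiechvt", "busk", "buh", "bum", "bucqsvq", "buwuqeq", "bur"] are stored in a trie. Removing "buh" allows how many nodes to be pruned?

1

A node on "buh"'s path can go only if nothing else ends at it or branches off below it.
The suffix "h" (1 node) is used only by "buh"; the node for "bu" still has the child "o", so pruning stops there.
Nodes removed: 1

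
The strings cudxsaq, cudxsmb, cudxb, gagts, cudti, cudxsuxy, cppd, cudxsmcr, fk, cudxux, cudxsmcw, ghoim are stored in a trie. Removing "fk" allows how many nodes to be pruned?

2

A node on "fk"'s path can go only if nothing else ends at it or branches off below it.
No other word shares any prefix with "fk", so all 2 of its nodes go.
Nodes removed: 2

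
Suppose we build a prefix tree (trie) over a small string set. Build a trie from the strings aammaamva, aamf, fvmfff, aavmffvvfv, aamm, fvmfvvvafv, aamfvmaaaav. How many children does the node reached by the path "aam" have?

Follow the path "aam" to its node, then look at its outgoing edges.
Characters that immediately follow "aam" among the stored strings: {f, m}.
That node has 2 child edges.

2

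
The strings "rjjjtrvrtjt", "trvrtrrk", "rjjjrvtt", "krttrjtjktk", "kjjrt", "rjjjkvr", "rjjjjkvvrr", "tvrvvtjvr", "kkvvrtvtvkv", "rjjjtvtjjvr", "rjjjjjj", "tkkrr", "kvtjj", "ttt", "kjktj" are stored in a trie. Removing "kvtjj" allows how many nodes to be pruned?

4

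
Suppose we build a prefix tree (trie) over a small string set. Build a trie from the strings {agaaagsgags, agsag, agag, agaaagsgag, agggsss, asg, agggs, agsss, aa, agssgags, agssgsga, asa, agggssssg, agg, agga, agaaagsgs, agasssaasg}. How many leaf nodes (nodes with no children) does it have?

A leaf is a node with no children — equivalently, the end of a word that is not a proper prefix of any other stored word.
Those words: "aa", "agaaagsgags", "agaaagsgs", "agag", "agasssaasg", "agga", "agggssssg", "agsag", "agssgags", "agssgsga", "agsss", "asa", "asg"
Leaf count: 13

13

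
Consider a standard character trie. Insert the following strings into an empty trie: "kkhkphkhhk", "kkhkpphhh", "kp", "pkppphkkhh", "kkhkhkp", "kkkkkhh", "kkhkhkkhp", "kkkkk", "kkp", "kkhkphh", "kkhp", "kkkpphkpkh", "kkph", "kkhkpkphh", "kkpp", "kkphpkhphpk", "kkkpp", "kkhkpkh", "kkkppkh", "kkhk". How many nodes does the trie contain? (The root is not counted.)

62

Count nodes per top-level branch (shared prefixes stored once):
  'k'-branch (kkhk, kkhkhkkhp, kkhkhkp, kkhkphh, kkhkphkhhk, kkhkpkh, kkhkpkphh, kkhkpphhh, kkhp, kkkkk, kkkkkhh, kkkpp, kkkpphkpkh, kkkppkh, kkp, kkph, kkphpkhphpk, kkpp, kp): 52 nodes
  'p'-branch (pkppphkkhh): 10 nodes
Sum: 62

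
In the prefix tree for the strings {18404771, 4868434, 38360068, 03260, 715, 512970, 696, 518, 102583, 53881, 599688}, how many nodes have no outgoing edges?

Leaves are exactly the stored words that no other stored word extends.
Those words: "03260", "102583", "18404771", "38360068", "4868434", "512970", "518", "53881", "599688", "696", "715"
Leaf count: 11

11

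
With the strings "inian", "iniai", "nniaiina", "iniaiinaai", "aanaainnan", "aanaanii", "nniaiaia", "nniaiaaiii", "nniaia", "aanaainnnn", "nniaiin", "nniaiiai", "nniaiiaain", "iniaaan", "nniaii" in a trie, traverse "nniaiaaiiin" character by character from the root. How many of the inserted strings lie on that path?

2

Check each prefix of "nniaiaaiiin" against the stored set — each match is an end-marker on the path.
Prefixes of the query that are stored words: "nniaia", "nniaiaaiii"
Count: 2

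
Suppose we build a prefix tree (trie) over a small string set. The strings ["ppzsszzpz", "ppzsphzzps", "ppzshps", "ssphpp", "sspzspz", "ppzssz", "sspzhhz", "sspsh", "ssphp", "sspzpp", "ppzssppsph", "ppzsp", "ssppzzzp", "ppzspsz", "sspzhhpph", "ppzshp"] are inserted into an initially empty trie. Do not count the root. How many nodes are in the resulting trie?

For each word, the new-node count is its length minus the longest prefix already in the trie:
  "ppzsszzpz" → 9 new (p, p, z, s, s, z, z, p, z)
  "ppzsphzzps" → prefix "ppzs" already present; 6 new (p, h, z, z, p, s)
  "ppzshps" → prefix "ppzs" already present; 3 new (h, p, s)
  "ssphpp" → 6 new (s, s, p, h, p, p)
  "sspzspz" → prefix "ssp" already present; 4 new (z, s, p, z)
  "ppzssz" → prefix "ppzssz" already present; 0 new (none)
  "sspzhhz" → prefix "sspz" already present; 3 new (h, h, z)
  "sspsh" → prefix "ssp" already present; 2 new (s, h)
  "ssphp" → prefix "ssphp" already present; 0 new (none)
  "sspzpp" → prefix "sspz" already present; 2 new (p, p)
  "ppzssppsph" → prefix "ppzss" already present; 5 new (p, p, s, p, h)
  "ppzsp" → prefix "ppzsp" already present; 0 new (none)
  "ssppzzzp" → prefix "ssp" already present; 5 new (p, z, z, z, p)
  "ppzspsz" → prefix "ppzsp" already present; 2 new (s, z)
  "sspzhhpph" → prefix "sspzhh" already present; 3 new (p, p, h)
  "ppzshp" → prefix "ppzshp" already present; 0 new (none)
Total nodes = 9 + 6 + 3 + 6 + 4 + 0 + 3 + 2 + 0 + 2 + 5 + 0 + 5 + 2 + 3 + 0 = 50

50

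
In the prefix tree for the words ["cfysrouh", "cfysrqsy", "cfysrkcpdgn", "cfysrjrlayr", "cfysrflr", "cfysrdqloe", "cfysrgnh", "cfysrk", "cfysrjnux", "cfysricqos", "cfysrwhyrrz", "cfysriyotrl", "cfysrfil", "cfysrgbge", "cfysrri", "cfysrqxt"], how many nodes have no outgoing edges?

15

A leaf is a node with no children — equivalently, the end of a word that is not a proper prefix of any other stored word.
Those words: "cfysrdqloe", "cfysrfil", "cfysrflr", "cfysrgbge", "cfysrgnh", "cfysricqos", "cfysriyotrl", "cfysrjnux", "cfysrjrlayr", "cfysrkcpdgn", "cfysrouh", "cfysrqsy", "cfysrqxt", "cfysrri", "cfysrwhyrrz"
Leaf count: 15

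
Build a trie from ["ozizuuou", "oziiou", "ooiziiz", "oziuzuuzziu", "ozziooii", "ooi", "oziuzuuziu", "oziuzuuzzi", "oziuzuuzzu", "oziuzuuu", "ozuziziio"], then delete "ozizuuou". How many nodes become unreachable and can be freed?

After clearing the end-marker at "ozizuuou", prune upward until reaching a node still needed by another word.
The suffix "zuuou" (5 nodes) is used only by "ozizuuou"; the node for "ozi" still has the child "i", so pruning stops there.
Nodes removed: 5

5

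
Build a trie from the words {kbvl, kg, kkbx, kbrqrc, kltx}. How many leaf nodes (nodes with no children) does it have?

5

Leaves are exactly the stored words that no other stored word extends.
Those words: "kbrqrc", "kbvl", "kg", "kkbx", "kltx"
Leaf count: 5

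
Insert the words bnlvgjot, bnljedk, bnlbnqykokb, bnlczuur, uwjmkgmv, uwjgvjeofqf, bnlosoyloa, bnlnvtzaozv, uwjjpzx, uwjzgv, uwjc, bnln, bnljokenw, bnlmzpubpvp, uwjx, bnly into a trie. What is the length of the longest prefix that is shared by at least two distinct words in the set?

Look for the deepest trie node that still has at least two words in its subtree.
e.g. "bnljedk" and "bnljokenw" share the prefix "bnlj" of length 4; no pair shares a longer one.
Longest shared-prefix length: 4

4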